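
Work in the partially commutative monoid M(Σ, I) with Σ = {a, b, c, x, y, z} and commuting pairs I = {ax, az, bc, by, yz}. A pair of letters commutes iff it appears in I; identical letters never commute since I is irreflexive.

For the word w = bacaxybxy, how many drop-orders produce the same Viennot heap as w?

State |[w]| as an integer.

4

#0=b has no predecessor
#1=a depends on [0:b]
#2=c depends on [1:a]
#3=a depends on [2:c]
#4=x depends on [2:c]
#5=y depends on [3:a, 4:x]
#6=b depends on [3:a, 4:x]
#7=x depends on [5:y, 6:b]
#8=y depends on [7:x]
sources: [0:b]
N(rest) = Σ N(rest − s) over sources s of rest; N(one piece) = 1:
  size 1 → [8]=1
  size 2 → [7,8]=1
  size 3 → [5,7,8]=1  [6,7,8]=1
  size 4 → [5,6,7,8]=2
  size 5 → [3,5,6,7,8]=2  [4,5,6,7,8]=2
  size 6 → [3,4,5,6,7,8]=4
  size 7 → [2,3,4,5,6,7,8]=4
  first=0(b) contributes 4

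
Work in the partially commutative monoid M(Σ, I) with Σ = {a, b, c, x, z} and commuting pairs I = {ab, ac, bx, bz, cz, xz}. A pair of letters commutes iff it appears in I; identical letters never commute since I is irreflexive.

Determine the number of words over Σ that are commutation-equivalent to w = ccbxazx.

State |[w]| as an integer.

10

0(c) covers ∅
1(c) covers 0:c
2(b) covers 1:c
3(x) covers 1:c
4(a) covers 3:x
5(z) covers 4:a
6(x) covers 4:a
floor of heap: 0:c
completions by unplaced set U, small U first (add the entries for U minus each lowest piece of U):
  |U|=1: {2}:1  {5}:1  {6}:1
  |U|=2: {2,5}:2  {2,6}:2  {5,6}:2
  |U|=3: {2,5,6}:6  {4,5,6}:2
  |U|=4: {2,4,5,6}:8  {3,4,5,6}:2
  |U|=5: {2,3,4,5,6}:10
  start at 0(c): 10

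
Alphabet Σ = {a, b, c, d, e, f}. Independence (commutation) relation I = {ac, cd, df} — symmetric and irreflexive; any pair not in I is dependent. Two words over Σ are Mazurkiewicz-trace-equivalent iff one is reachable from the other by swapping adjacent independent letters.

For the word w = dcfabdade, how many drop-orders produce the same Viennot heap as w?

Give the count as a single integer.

0(d) covers ∅
1(c) covers ∅
2(f) covers 1:c
3(a) covers 0:d, 2:f
4(b) covers 3:a
5(d) covers 4:b
6(a) covers 5:d
7(d) covers 6:a
8(e) covers 7:d
floor of heap: 0:d, 1:c
completions by unplaced set U, small U first (add the entries for U minus each lowest piece of U):
  |U|=1: {8}:1
  |U|=2: {7,8}:1
  |U|=3: {6,7,8}:1
  |U|=4: {5,6,7,8}:1
  |U|=5: {4,5,6,7,8}:1
  |U|=6: {3,4,5,6,7,8}:1
  |U|=7: {0,3,4,5,6,7,8}:1  {2,3,4,5,6,7,8}:1
  start at 0(d): 1
  start at 1(c): 2
sum over floor = 3

3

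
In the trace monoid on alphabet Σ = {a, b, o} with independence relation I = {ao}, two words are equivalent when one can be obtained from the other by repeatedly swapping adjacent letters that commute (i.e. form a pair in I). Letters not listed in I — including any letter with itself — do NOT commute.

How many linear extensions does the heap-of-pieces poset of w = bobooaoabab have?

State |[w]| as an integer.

10

drop 0:b onto floor
drop 1:o onto {0:b}
drop 2:b onto {1:o}
drop 3:o onto {2:b}
drop 4:o onto {3:o}
drop 5:a onto {2:b}
drop 6:o onto {4:o}
drop 7:a onto {5:a}
drop 8:b onto {6:o, 7:a}
drop 9:a onto {8:b}
drop 10:b onto {9:a}
ground layer = {0:b}
drop-orders for the pieces not yet dropped (sum over which currently-grounded one goes next):
  1 to go: {10} 1
  2 to go: {9,10} 1
  3 to go: {8,9,10} 1
  4 to go: {6,8,9,10} 1  {7,8,9,10} 1
  5 to go: {4,6,8,9,10} 1  {5,7,8,9,10} 1  {6,7,8,9,10} 2
  6 to go: {3,4,6,8,9,10} 1  {4,6,7,8,9,10} 3  {5,6,7,8,9,10} 3
  7 to go: {3,4,6,7,8,9,10} 4  {4,5,6,7,8,9,10} 6
  8 to go: {3,4,5,6,7,8,9,10} 10
  9 to go: {2,3,4,5,6,7,8,9,10} 10
  if 0:b drops first: 10 orders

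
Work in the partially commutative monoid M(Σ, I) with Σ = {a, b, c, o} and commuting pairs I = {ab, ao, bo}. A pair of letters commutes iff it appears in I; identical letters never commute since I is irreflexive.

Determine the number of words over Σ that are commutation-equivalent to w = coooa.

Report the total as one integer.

piece 0:c — minimal
piece 1:o rests on {0:c}
piece 2:o rests on {1:o}
piece 3:o rests on {2:o}
piece 4:a rests on {0:c}
minimal pieces: {0:c}
ways to finish when only these pieces remain (= sum over removing one remaining piece with nothing left below it):
  1 left: {3}→1  {4}→1
  2 left: {2,3}→1  {3,4}→2
  3 left: {1,2,3}→1  {2,3,4}→3
  placing 0:c first → 4 extensions

4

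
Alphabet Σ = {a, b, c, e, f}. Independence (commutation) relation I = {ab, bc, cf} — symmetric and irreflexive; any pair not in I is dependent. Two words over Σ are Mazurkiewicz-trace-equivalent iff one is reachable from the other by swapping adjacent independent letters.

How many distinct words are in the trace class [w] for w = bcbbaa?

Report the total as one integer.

0(b) covers ∅
1(c) covers ∅
2(b) covers 0:b
3(b) covers 2:b
4(a) covers 1:c
5(a) covers 4:a
floor of heap: 0:b, 1:c
completions by unplaced set U, small U first (add the entries for U minus each lowest piece of U):
  |U|=1: {3}:1  {5}:1
  |U|=2: {2,3}:1  {3,5}:2  {4,5}:1
  |U|=3: {0,2,3}:1  {1,4,5}:1  {2,3,5}:3  {3,4,5}:3
  |U|=4: {0,2,3,5}:4  {1,3,4,5}:4  {2,3,4,5}:6
  start at 0(b): 10
  start at 1(c): 10
sum over floor = 20

20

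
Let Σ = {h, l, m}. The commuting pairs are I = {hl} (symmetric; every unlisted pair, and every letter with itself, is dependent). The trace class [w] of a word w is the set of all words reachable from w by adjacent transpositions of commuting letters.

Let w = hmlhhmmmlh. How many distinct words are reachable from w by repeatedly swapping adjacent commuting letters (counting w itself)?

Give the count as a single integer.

piece 0:h — minimal
piece 1:m rests on {0:h}
piece 2:l rests on {1:m}
piece 3:h rests on {1:m}
piece 4:h rests on {3:h}
piece 5:m rests on {2:l, 4:h}
piece 6:m rests on {5:m}
piece 7:m rests on {6:m}
piece 8:l rests on {7:m}
piece 9:h rests on {7:m}
minimal pieces: {0:h}
ways to finish when only these pieces remain (= sum over removing one remaining piece with nothing left below it):
  1 left: {8}→1  {9}→1
  2 left: {8,9}→2
  3 left: {7,8,9}→2
  4 left: {6,7,8,9}→2
  5 left: {5,6,7,8,9}→2
  6 left: {2,5,6,7,8,9}→2  {4,5,6,7,8,9}→2
  7 left: {2,4,5,6,7,8,9}→4  {3,4,5,6,7,8,9}→2
  8 left: {2,3,4,5,6,7,8,9}→6
  placing 0:h first → 6 extensions

6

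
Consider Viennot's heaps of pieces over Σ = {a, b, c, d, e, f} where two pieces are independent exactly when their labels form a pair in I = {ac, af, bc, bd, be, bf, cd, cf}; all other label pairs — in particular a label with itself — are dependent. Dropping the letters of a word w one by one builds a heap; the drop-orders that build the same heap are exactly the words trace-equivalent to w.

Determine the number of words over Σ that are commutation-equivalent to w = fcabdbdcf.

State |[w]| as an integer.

900

drop 0:f onto floor
drop 1:c onto floor
drop 2:a onto floor
drop 3:b onto {2:a}
drop 4:d onto {0:f, 2:a}
drop 5:b onto {3:b}
drop 6:d onto {4:d}
drop 7:c onto {1:c}
drop 8:f onto {6:d}
ground layer = {0:f, 1:c, 2:a}
drop-orders for the pieces not yet dropped (sum over which currently-grounded one goes next):
  1 to go: {5} 1  {7} 1  {8} 1
  2 to go: {1,7} 1  {3,5} 1  {5,7} 2  {5,8} 2  {6,8} 1  {7,8} 2
  3 to go: {1,5,7} 3  {1,7,8} 3  {3,5,7} 3  {3,5,8} 3  {4,6,8} 1  {5,6,8} 3  {5,7,8} 6  {6,7,8} 3
  4 to go: {0,4,6,8} 1  {1,3,5,7} 6  {1,5,7,8} 12  {1,6,7,8} 6  {3,5,6,8} 6  {3,5,7,8} 12  {4,5,6,8} 4  {4,6,7,8} 4  {5,6,7,8} 12
  5 to go: {0,4,5,6,8} 5  {0,4,6,7,8} 5  {1,3,5,7,8} 30  {1,4,6,7,8} 10  {1,5,6,7,8} 30  {3,4,5,6,8} 10  {3,5,6,7,8} 30  {4,5,6,7,8} 20
  6 to go: {0,1,4,6,7,8} 15  {0,3,4,5,6,8} 15  {0,4,5,6,7,8} 30  {1,3,5,6,7,8} 90  {1,4,5,6,7,8} 60  {2,3,4,5,6,8} 10  {3,4,5,6,7,8} 60
  7 to go: {0,1,4,5,6,7,8} 105  {0,2,3,4,5,6,8} 25  {0,3,4,5,6,7,8} 105  {1,3,4,5,6,7,8} 210  {2,3,4,5,6,7,8} 70
  if 0:f drops first: 280 orders
  if 1:c drops first: 200 orders
  if 2:a drops first: 420 orders
heap linearizations: 900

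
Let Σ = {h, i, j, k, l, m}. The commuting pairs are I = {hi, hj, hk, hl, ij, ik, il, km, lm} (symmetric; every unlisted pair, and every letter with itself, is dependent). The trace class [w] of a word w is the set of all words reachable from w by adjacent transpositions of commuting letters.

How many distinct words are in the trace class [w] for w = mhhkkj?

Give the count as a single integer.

#0=m has no predecessor
#1=h depends on [0:m]
#2=h depends on [1:h]
#3=k has no predecessor
#4=k depends on [3:k]
#5=j depends on [0:m, 4:k]
sources: [0:m, 3:k]
N(rest) = Σ N(rest − s) over sources s of rest; N(one piece) = 1:
  size 1 → [2]=1  [5]=1
  size 2 → [1,2]=1  [2,5]=2  [4,5]=1
  size 3 → [1,2,5]=3  [2,4,5]=3  [3,4,5]=1
  size 4 → [0,1,2,5]=3  [1,2,4,5]=6  [2,3,4,5]=4
  first=0(m) contributes 10
  first=3(k) contributes 9
|[w]| = 19

19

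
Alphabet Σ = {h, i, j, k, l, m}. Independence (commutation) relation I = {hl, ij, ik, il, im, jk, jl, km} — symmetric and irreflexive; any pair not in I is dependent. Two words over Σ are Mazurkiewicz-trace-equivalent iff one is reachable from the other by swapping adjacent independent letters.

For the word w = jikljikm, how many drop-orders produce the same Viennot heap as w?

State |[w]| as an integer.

448

piece 0:j — minimal
piece 1:i — minimal
piece 2:k — minimal
piece 3:l rests on {2:k}
piece 4:j rests on {0:j}
piece 5:i rests on {1:i}
piece 6:k rests on {3:l}
piece 7:m rests on {3:l, 4:j}
minimal pieces: {0:j, 1:i, 2:k}
ways to finish when only these pieces remain (= sum over removing one remaining piece with nothing left below it):
  1 left: {5}→1  {6}→1  {7}→1
  2 left: {1,5}→1  {4,7}→1  {5,6}→2  {5,7}→2  {6,7}→2
  3 left: {0,4,7}→1  {1,5,6}→3  {1,5,7}→3  {3,6,7}→2  {4,5,7}→3  {4,6,7}→3  {5,6,7}→6
  4 left: {0,4,5,7}→4  {0,4,6,7}→4  {1,4,5,7}→6  {1,5,6,7}→12  {2,3,6,7}→2  {3,4,6,7}→5  {3,5,6,7}→8  {4,5,6,7}→12
  5 left: {0,1,4,5,7}→10  {0,3,4,6,7}→9  {0,4,5,6,7}→20  {1,3,5,6,7}→20  {1,4,5,6,7}→30  {2,3,4,6,7}→7  {2,3,5,6,7}→10  {3,4,5,6,7}→25
  6 left: {0,1,4,5,6,7}→60  {0,2,3,4,6,7}→16  {0,3,4,5,6,7}→54  {1,2,3,5,6,7}→30  {1,3,4,5,6,7}→75  {2,3,4,5,6,7}→42
  placing 0:j first → 147 extensions
  placing 1:i first → 112 extensions
  placing 2:k first → 189 extensions
total linear extensions = 448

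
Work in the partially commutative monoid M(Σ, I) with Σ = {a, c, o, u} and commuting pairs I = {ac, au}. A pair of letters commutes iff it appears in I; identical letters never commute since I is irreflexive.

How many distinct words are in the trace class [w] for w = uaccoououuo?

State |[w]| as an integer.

0(u) covers ∅
1(a) covers ∅
2(c) covers 0:u
3(c) covers 2:c
4(o) covers 1:a, 3:c
5(o) covers 4:o
6(u) covers 5:o
7(o) covers 6:u
8(u) covers 7:o
9(u) covers 8:u
10(o) covers 9:u
floor of heap: 0:u, 1:a
completions by unplaced set U, small U first (add the entries for U minus each lowest piece of U):
  |U|=1: {10}:1
  |U|=2: {9,10}:1
  |U|=3: {8,9,10}:1
  |U|=4: {7,8,9,10}:1
  |U|=5: {6,7,8,9,10}:1
  |U|=6: {5,6,7,8,9,10}:1
  |U|=7: {4,5,6,7,8,9,10}:1
  |U|=8: {1,4,5,6,7,8,9,10}:1  {3,4,5,6,7,8,9,10}:1
  |U|=9: {1,3,4,5,6,7,8,9,10}:2  {2,3,4,5,6,7,8,9,10}:1
  start at 0(u): 3
  start at 1(a): 1
sum over floor = 4

4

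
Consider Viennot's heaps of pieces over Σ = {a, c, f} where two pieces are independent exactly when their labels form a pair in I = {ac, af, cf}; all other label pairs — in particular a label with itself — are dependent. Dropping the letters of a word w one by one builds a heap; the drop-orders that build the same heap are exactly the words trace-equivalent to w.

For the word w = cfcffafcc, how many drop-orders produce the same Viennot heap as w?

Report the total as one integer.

#0=c has no predecessor
#1=f has no predecessor
#2=c depends on [0:c]
#3=f depends on [1:f]
#4=f depends on [3:f]
#5=a has no predecessor
#6=f depends on [4:f]
#7=c depends on [2:c]
#8=c depends on [7:c]
sources: [0:c, 1:f, 5:a]
N(rest) = Σ N(rest − s) over sources s of rest; N(one piece) = 1:
  size 1 → [5]=1  [6]=1  [8]=1
  size 2 → [4,6]=1  [5,6]=2  [5,8]=2  [6,8]=2  [7,8]=1
  size 3 → [2,7,8]=1  [3,4,6]=1  [4,5,6]=3  [4,6,8]=3  [5,6,8]=6  [5,7,8]=3  [6,7,8]=3
  size 4 → [0,2,7,8]=1  [1,3,4,6]=1  [2,5,7,8]=4  [2,6,7,8]=4  [3,4,5,6]=4  [3,4,6,8]=4  [4,5,6,8]=12  [4,6,7,8]=6  [5,6,7,8]=12
  size 5 → [0,2,5,7,8]=5  [0,2,6,7,8]=5  [1,3,4,5,6]=5  [1,3,4,6,8]=5  [2,4,6,7,8]=10  [2,5,6,7,8]=20  [3,4,5,6,8]=20  [3,4,6,7,8]=10  [4,5,6,7,8]=30
  size 6 → [0,2,4,6,7,8]=15  [0,2,5,6,7,8]=30  [1,3,4,5,6,8]=30  [1,3,4,6,7,8]=15  [2,3,4,6,7,8]=20  [2,4,5,6,7,8]=60  [3,4,5,6,7,8]=60
  size 7 → [0,2,3,4,6,7,8]=35  [0,2,4,5,6,7,8]=105  [1,2,3,4,6,7,8]=35  [1,3,4,5,6,7,8]=105  [2,3,4,5,6,7,8]=140
  first=0(c) contributes 280
  first=1(f) contributes 280
  first=5(a) contributes 70
|[w]| = 630

630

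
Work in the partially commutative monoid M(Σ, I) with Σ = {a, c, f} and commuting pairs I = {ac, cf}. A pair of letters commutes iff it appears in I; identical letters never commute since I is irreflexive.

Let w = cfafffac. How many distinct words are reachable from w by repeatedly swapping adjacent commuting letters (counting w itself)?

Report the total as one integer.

28

#0=c has no predecessor
#1=f has no predecessor
#2=a depends on [1:f]
#3=f depends on [2:a]
#4=f depends on [3:f]
#5=f depends on [4:f]
#6=a depends on [5:f]
#7=c depends on [0:c]
sources: [0:c, 1:f]
N(rest) = Σ N(rest − s) over sources s of rest; N(one piece) = 1:
  size 1 → [6]=1  [7]=1
  size 2 → [0,7]=1  [5,6]=1  [6,7]=2
  size 3 → [0,6,7]=3  [4,5,6]=1  [5,6,7]=3
  size 4 → [0,5,6,7]=6  [3,4,5,6]=1  [4,5,6,7]=4
  size 5 → [0,4,5,6,7]=10  [2,3,4,5,6]=1  [3,4,5,6,7]=5
  size 6 → [0,3,4,5,6,7]=15  [1,2,3,4,5,6]=1  [2,3,4,5,6,7]=6
  first=0(c) contributes 7
  first=1(f) contributes 21
|[w]| = 28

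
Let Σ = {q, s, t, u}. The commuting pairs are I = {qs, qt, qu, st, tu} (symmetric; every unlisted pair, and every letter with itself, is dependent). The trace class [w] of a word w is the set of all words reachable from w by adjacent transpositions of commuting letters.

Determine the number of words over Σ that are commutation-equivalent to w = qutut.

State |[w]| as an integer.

piece 0:q — minimal
piece 1:u — minimal
piece 2:t — minimal
piece 3:u rests on {1:u}
piece 4:t rests on {2:t}
minimal pieces: {0:q, 1:u, 2:t}
ways to finish when only these pieces remain (= sum over removing one remaining piece with nothing left below it):
  1 left: {0}→1  {3}→1  {4}→1
  2 left: {0,3}→2  {0,4}→2  {1,3}→1  {2,4}→1  {3,4}→2
  3 left: {0,1,3}→3  {0,2,4}→3  {0,3,4}→6  {1,3,4}→3  {2,3,4}→3
  placing 0:q first → 6 extensions
  placing 1:u first → 12 extensions
  placing 2:t first → 12 extensions
total linear extensions = 30

30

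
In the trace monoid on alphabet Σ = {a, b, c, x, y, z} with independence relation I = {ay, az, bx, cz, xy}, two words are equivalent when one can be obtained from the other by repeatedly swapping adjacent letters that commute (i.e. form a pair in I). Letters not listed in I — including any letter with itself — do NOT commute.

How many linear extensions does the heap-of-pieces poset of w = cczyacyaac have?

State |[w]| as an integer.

21

0(c) covers ∅
1(c) covers 0:c
2(z) covers ∅
3(y) covers 1:c, 2:z
4(a) covers 1:c
5(c) covers 3:y, 4:a
6(y) covers 5:c
7(a) covers 5:c
8(a) covers 7:a
9(c) covers 6:y, 8:a
floor of heap: 0:c, 2:z
completions by unplaced set U, small U first (add the entries for U minus each lowest piece of U):
  |U|=1: {9}:1
  |U|=2: {6,9}:1  {8,9}:1
  |U|=3: {6,8,9}:2  {7,8,9}:1
  |U|=4: {6,7,8,9}:3
  |U|=5: {5,6,7,8,9}:3
  |U|=6: {3,5,6,7,8,9}:3  {4,5,6,7,8,9}:3
  |U|=7: {2,3,5,6,7,8,9}:3  {3,4,5,6,7,8,9}:6
  |U|=8: {1,3,4,5,6,7,8,9}:6  {2,3,4,5,6,7,8,9}:9
  start at 0(c): 15
  start at 2(z): 6
sum over floor = 21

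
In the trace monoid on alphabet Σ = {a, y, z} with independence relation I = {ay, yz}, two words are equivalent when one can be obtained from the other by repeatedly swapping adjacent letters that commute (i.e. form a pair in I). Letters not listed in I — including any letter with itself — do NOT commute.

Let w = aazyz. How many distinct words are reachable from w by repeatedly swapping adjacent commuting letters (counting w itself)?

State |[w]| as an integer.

0(a) covers ∅
1(a) covers 0:a
2(z) covers 1:a
3(y) covers ∅
4(z) covers 2:z
floor of heap: 0:a, 3:y
completions by unplaced set U, small U first (add the entries for U minus each lowest piece of U):
  |U|=1: {3}:1  {4}:1
  |U|=2: {2,4}:1  {3,4}:2
  |U|=3: {1,2,4}:1  {2,3,4}:3
  start at 0(a): 4
  start at 3(y): 1
sum over floor = 5

5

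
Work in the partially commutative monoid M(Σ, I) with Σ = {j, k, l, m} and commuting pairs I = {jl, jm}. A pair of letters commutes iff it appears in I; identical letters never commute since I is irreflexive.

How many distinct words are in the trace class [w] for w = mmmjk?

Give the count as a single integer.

#0=m has no predecessor
#1=m depends on [0:m]
#2=m depends on [1:m]
#3=j has no predecessor
#4=k depends on [2:m, 3:j]
sources: [0:m, 3:j]
N(rest) = Σ N(rest − s) over sources s of rest; N(one piece) = 1:
  size 1 → [4]=1
  size 2 → [2,4]=1  [3,4]=1
  size 3 → [1,2,4]=1  [2,3,4]=2
  first=0(m) contributes 3
  first=3(j) contributes 1
|[w]| = 4

4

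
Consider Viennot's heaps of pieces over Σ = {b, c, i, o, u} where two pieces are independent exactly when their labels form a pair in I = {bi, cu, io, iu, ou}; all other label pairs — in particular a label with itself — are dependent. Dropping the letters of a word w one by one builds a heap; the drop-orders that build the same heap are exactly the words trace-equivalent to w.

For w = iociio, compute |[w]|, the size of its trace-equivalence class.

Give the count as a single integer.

6

#0=i has no predecessor
#1=o has no predecessor
#2=c depends on [0:i, 1:o]
#3=i depends on [2:c]
#4=i depends on [3:i]
#5=o depends on [2:c]
sources: [0:i, 1:o]
N(rest) = Σ N(rest − s) over sources s of rest; N(one piece) = 1:
  size 1 → [4]=1  [5]=1
  size 2 → [3,4]=1  [4,5]=2
  size 3 → [3,4,5]=3
  size 4 → [2,3,4,5]=3
  first=0(i) contributes 3
  first=1(o) contributes 3
|[w]| = 6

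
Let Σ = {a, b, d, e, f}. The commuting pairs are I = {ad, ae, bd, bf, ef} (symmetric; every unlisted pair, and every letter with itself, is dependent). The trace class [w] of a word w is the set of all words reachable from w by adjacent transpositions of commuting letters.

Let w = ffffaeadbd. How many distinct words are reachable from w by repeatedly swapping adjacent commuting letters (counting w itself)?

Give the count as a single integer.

59

piece 0:f — minimal
piece 1:f rests on {0:f}
piece 2:f rests on {1:f}
piece 3:f rests on {2:f}
piece 4:a rests on {3:f}
piece 5:e — minimal
piece 6:a rests on {4:a}
piece 7:d rests on {3:f, 5:e}
piece 8:b rests on {5:e, 6:a}
piece 9:d rests on {7:d}
minimal pieces: {0:f, 5:e}
ways to finish when only these pieces remain (= sum over removing one remaining piece with nothing left below it):
  1 left: {8}→1  {9}→1
  2 left: {6,8}→1  {7,9}→1  {8,9}→2
  3 left: {4,6,8}→1  {6,8,9}→3  {7,8,9}→3
  4 left: {4,6,8,9}→4  {5,7,8,9}→3  {6,7,8,9}→6
  5 left: {4,6,7,8,9}→10  {5,6,7,8,9}→9
  6 left: {3,4,6,7,8,9}→10  {4,5,6,7,8,9}→19
  7 left: {2,3,4,6,7,8,9}→10  {3,4,5,6,7,8,9}→29
  8 left: {1,2,3,4,6,7,8,9}→10  {2,3,4,5,6,7,8,9}→39
  placing 0:f first → 49 extensions
  placing 5:e first → 10 extensions
total linear extensions = 59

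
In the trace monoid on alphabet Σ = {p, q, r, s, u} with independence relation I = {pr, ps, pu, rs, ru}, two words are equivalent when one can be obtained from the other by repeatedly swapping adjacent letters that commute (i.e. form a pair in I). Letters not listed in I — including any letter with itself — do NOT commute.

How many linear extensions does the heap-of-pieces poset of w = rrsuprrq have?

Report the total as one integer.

piece 0:r — minimal
piece 1:r rests on {0:r}
piece 2:s — minimal
piece 3:u rests on {2:s}
piece 4:p — minimal
piece 5:r rests on {1:r}
piece 6:r rests on {5:r}
piece 7:q rests on {3:u, 4:p, 6:r}
minimal pieces: {0:r, 2:s, 4:p}
ways to finish when only these pieces remain (= sum over removing one remaining piece with nothing left below it):
  1 left: {7}→1
  2 left: {3,7}→1  {4,7}→1  {6,7}→1
  3 left: {2,3,7}→1  {3,4,7}→2  {3,6,7}→2  {4,6,7}→2  {5,6,7}→1
  4 left: {1,5,6,7}→1  {2,3,4,7}→3  {2,3,6,7}→3  {3,4,6,7}→6  {3,5,6,7}→3  {4,5,6,7}→3
  5 left: {0,1,5,6,7}→1  {1,3,5,6,7}→4  {1,4,5,6,7}→4  {2,3,4,6,7}→12  {2,3,5,6,7}→6  {3,4,5,6,7}→12
  6 left: {0,1,3,5,6,7}→5  {0,1,4,5,6,7}→5  {1,2,3,5,6,7}→10  {1,3,4,5,6,7}→20  {2,3,4,5,6,7}→30
  placing 0:r first → 60 extensions
  placing 2:s first → 30 extensions
  placing 4:p first → 15 extensions
total linear extensions = 105

105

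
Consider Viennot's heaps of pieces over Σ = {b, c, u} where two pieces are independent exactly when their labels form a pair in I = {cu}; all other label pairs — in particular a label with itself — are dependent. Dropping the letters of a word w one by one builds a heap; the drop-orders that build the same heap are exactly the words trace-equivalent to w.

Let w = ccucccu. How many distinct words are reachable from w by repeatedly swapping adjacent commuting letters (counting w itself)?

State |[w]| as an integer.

drop 0:c onto floor
drop 1:c onto {0:c}
drop 2:u onto floor
drop 3:c onto {1:c}
drop 4:c onto {3:c}
drop 5:c onto {4:c}
drop 6:u onto {2:u}
ground layer = {0:c, 2:u}
drop-orders for the pieces not yet dropped (sum over which currently-grounded one goes next):
  1 to go: {5} 1  {6} 1
  2 to go: {2,6} 1  {4,5} 1  {5,6} 2
  3 to go: {2,5,6} 3  {3,4,5} 1  {4,5,6} 3
  4 to go: {1,3,4,5} 1  {2,4,5,6} 6  {3,4,5,6} 4
  5 to go: {0,1,3,4,5} 1  {1,3,4,5,6} 5  {2,3,4,5,6} 10
  if 0:c drops first: 15 orders
  if 2:u drops first: 6 orders
heap linearizations: 21

21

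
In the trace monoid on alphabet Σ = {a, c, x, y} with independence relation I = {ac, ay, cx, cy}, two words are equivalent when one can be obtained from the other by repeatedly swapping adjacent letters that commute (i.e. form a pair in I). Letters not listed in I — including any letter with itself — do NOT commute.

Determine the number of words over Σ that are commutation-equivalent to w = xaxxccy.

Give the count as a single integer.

0(x) covers ∅
1(a) covers 0:x
2(x) covers 1:a
3(x) covers 2:x
4(c) covers ∅
5(c) covers 4:c
6(y) covers 3:x
floor of heap: 0:x, 4:c
completions by unplaced set U, small U first (add the entries for U minus each lowest piece of U):
  |U|=1: {5}:1  {6}:1
  |U|=2: {3,6}:1  {4,5}:1  {5,6}:2
  |U|=3: {2,3,6}:1  {3,5,6}:3  {4,5,6}:3
  |U|=4: {1,2,3,6}:1  {2,3,5,6}:4  {3,4,5,6}:6
  |U|=5: {0,1,2,3,6}:1  {1,2,3,5,6}:5  {2,3,4,5,6}:10
  start at 0(x): 15
  start at 4(c): 6
sum over floor = 21

21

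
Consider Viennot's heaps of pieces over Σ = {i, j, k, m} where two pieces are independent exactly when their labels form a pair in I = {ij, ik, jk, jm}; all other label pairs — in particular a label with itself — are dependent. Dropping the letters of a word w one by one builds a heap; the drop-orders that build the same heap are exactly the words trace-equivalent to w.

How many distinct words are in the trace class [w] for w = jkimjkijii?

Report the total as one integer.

piece 0:j — minimal
piece 1:k — minimal
piece 2:i — minimal
piece 3:m rests on {1:k, 2:i}
piece 4:j rests on {0:j}
piece 5:k rests on {3:m}
piece 6:i rests on {3:m}
piece 7:j rests on {4:j}
piece 8:i rests on {6:i}
piece 9:i rests on {8:i}
minimal pieces: {0:j, 1:k, 2:i}
ways to finish when only these pieces remain (= sum over removing one remaining piece with nothing left below it):
  1 left: {5}→1  {7}→1  {9}→1
  2 left: {4,7}→1  {5,7}→2  {5,9}→2  {7,9}→2  {8,9}→1
  3 left: {0,4,7}→1  {4,5,7}→3  {4,7,9}→3  {5,7,9}→6  {5,8,9}→3  {6,8,9}→1  {7,8,9}→3
  4 left: {0,4,5,7}→4  {0,4,7,9}→4  {4,5,7,9}→12  {4,7,8,9}→6  {5,6,8,9}→4  {5,7,8,9}→12  {6,7,8,9}→4
  5 left: {0,4,5,7,9}→20  {0,4,7,8,9}→10  {3,5,6,8,9}→4  {4,5,7,8,9}→30  {4,6,7,8,9}→10  {5,6,7,8,9}→20
  6 left: {0,4,5,7,8,9}→60  {0,4,6,7,8,9}→20  {1,3,5,6,8,9}→4  {2,3,5,6,8,9}→4  {3,5,6,7,8,9}→24  {4,5,6,7,8,9}→60
  7 left: {0,4,5,6,7,8,9}→140  {1,2,3,5,6,8,9}→8  {1,3,5,6,7,8,9}→28  {2,3,5,6,7,8,9}→28  {3,4,5,6,7,8,9}→84
  8 left: {0,3,4,5,6,7,8,9}→224  {1,2,3,5,6,7,8,9}→64  {1,3,4,5,6,7,8,9}→112  {2,3,4,5,6,7,8,9}→112
  placing 0:j first → 288 extensions
  placing 1:k first → 336 extensions
  placing 2:i first → 336 extensions
total linear extensions = 960

960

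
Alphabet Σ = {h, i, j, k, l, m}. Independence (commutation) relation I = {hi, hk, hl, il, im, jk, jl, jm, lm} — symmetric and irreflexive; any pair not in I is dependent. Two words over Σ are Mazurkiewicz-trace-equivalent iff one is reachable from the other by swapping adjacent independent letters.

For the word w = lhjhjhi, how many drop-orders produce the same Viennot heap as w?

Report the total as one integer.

#0=l has no predecessor
#1=h has no predecessor
#2=j depends on [1:h]
#3=h depends on [2:j]
#4=j depends on [3:h]
#5=h depends on [4:j]
#6=i depends on [4:j]
sources: [0:l, 1:h]
N(rest) = Σ N(rest − s) over sources s of rest; N(one piece) = 1:
  size 1 → [0]=1  [5]=1  [6]=1
  size 2 → [0,5]=2  [0,6]=2  [5,6]=2
  size 3 → [0,5,6]=6  [4,5,6]=2
  size 4 → [0,4,5,6]=8  [3,4,5,6]=2
  size 5 → [0,3,4,5,6]=10  [2,3,4,5,6]=2
  first=0(l) contributes 2
  first=1(h) contributes 12
|[w]| = 14

14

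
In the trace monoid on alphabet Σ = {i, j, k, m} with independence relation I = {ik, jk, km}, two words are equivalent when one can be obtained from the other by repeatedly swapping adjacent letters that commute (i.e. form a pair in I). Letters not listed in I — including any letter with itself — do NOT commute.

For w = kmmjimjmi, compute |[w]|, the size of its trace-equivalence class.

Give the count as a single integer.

9

#0=k has no predecessor
#1=m has no predecessor
#2=m depends on [1:m]
#3=j depends on [2:m]
#4=i depends on [3:j]
#5=m depends on [4:i]
#6=j depends on [5:m]
#7=m depends on [6:j]
#8=i depends on [7:m]
sources: [0:k, 1:m]
N(rest) = Σ N(rest − s) over sources s of rest; N(one piece) = 1:
  size 1 → [0]=1  [8]=1
  size 2 → [0,8]=2  [7,8]=1
  size 3 → [0,7,8]=3  [6,7,8]=1
  size 4 → [0,6,7,8]=4  [5,6,7,8]=1
  size 5 → [0,5,6,7,8]=5  [4,5,6,7,8]=1
  size 6 → [0,4,5,6,7,8]=6  [3,4,5,6,7,8]=1
  size 7 → [0,3,4,5,6,7,8]=7  [2,3,4,5,6,7,8]=1
  first=0(k) contributes 1
  first=1(m) contributes 8
|[w]| = 9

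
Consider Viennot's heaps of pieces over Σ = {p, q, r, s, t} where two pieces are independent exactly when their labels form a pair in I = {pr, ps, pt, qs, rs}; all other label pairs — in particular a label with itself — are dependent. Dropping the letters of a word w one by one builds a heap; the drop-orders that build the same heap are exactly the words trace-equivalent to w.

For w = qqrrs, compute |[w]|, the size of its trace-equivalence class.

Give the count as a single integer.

5

#0=q has no predecessor
#1=q depends on [0:q]
#2=r depends on [1:q]
#3=r depends on [2:r]
#4=s has no predecessor
sources: [0:q, 4:s]
N(rest) = Σ N(rest − s) over sources s of rest; N(one piece) = 1:
  size 1 → [3]=1  [4]=1
  size 2 → [2,3]=1  [3,4]=2
  size 3 → [1,2,3]=1  [2,3,4]=3
  first=0(q) contributes 4
  first=4(s) contributes 1
|[w]| = 5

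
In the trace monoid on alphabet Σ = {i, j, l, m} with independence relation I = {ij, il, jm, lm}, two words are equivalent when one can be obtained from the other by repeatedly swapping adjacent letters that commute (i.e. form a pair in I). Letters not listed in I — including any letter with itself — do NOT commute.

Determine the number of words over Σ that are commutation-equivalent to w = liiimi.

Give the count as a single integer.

0(l) covers ∅
1(i) covers ∅
2(i) covers 1:i
3(i) covers 2:i
4(m) covers 3:i
5(i) covers 4:m
floor of heap: 0:l, 1:i
completions by unplaced set U, small U first (add the entries for U minus each lowest piece of U):
  |U|=1: {0}:1  {5}:1
  |U|=2: {0,5}:2  {4,5}:1
  |U|=3: {0,4,5}:3  {3,4,5}:1
  |U|=4: {0,3,4,5}:4  {2,3,4,5}:1
  start at 0(l): 1
  start at 1(i): 5
sum over floor = 6

6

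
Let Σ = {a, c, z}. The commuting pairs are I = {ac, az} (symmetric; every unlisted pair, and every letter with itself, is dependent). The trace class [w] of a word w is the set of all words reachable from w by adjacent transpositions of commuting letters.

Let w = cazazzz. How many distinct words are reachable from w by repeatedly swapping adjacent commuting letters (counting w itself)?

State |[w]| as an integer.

drop 0:c onto floor
drop 1:a onto floor
drop 2:z onto {0:c}
drop 3:a onto {1:a}
drop 4:z onto {2:z}
drop 5:z onto {4:z}
drop 6:z onto {5:z}
ground layer = {0:c, 1:a}
drop-orders for the pieces not yet dropped (sum over which currently-grounded one goes next):
  1 to go: {3} 1  {6} 1
  2 to go: {1,3} 1  {3,6} 2  {5,6} 1
  3 to go: {1,3,6} 3  {3,5,6} 3  {4,5,6} 1
  4 to go: {1,3,5,6} 6  {2,4,5,6} 1  {3,4,5,6} 4
  5 to go: {0,2,4,5,6} 1  {1,3,4,5,6} 10  {2,3,4,5,6} 5
  if 0:c drops first: 15 orders
  if 1:a drops first: 6 orders
heap linearizations: 21

21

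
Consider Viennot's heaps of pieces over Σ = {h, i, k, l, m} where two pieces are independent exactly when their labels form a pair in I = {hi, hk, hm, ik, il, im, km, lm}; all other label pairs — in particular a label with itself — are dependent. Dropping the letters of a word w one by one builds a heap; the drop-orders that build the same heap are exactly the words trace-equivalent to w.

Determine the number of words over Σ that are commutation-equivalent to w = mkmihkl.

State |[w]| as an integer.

#0=m has no predecessor
#1=k has no predecessor
#2=m depends on [0:m]
#3=i has no predecessor
#4=h has no predecessor
#5=k depends on [1:k]
#6=l depends on [4:h, 5:k]
sources: [0:m, 1:k, 3:i, 4:h]
N(rest) = Σ N(rest − s) over sources s of rest; N(one piece) = 1:
  size 1 → [2]=1  [3]=1  [6]=1
  size 2 → [0,2]=1  [2,3]=2  [2,6]=2  [3,6]=2  [4,6]=1  [5,6]=1
  size 3 → [0,2,3]=3  [0,2,6]=3  [1,5,6]=1  [2,3,6]=6  [2,4,6]=3  [2,5,6]=3  [3,4,6]=3  [3,5,6]=3  [4,5,6]=2
  size 4 → [0,2,3,6]=12  [0,2,4,6]=6  [0,2,5,6]=6  [1,2,5,6]=4  [1,3,5,6]=4  [1,4,5,6]=3  [2,3,4,6]=12  [2,3,5,6]=12  [2,4,5,6]=8  [3,4,5,6]=8
  size 5 → [0,1,2,5,6]=10  [0,2,3,4,6]=30  [0,2,3,5,6]=30  [0,2,4,5,6]=20  [1,2,3,5,6]=20  [1,2,4,5,6]=15  [1,3,4,5,6]=15  [2,3,4,5,6]=40
  first=0(m) contributes 90
  first=1(k) contributes 120
  first=3(i) contributes 45
  first=4(h) contributes 60
|[w]| = 315

315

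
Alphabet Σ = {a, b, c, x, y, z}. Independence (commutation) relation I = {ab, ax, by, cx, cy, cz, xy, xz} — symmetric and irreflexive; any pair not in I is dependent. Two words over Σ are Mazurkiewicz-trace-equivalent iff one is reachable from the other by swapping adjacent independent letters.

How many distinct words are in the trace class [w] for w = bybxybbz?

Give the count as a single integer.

#0=b has no predecessor
#1=y has no predecessor
#2=b depends on [0:b]
#3=x depends on [2:b]
#4=y depends on [1:y]
#5=b depends on [3:x]
#6=b depends on [5:b]
#7=z depends on [4:y, 6:b]
sources: [0:b, 1:y]
N(rest) = Σ N(rest − s) over sources s of rest; N(one piece) = 1:
  size 1 → [7]=1
  size 2 → [4,7]=1  [6,7]=1
  size 3 → [1,4,7]=1  [4,6,7]=2  [5,6,7]=1
  size 4 → [1,4,6,7]=3  [3,5,6,7]=1  [4,5,6,7]=3
  size 5 → [1,4,5,6,7]=6  [2,3,5,6,7]=1  [3,4,5,6,7]=4
  size 6 → [0,2,3,5,6,7]=1  [1,3,4,5,6,7]=10  [2,3,4,5,6,7]=5
  first=0(b) contributes 15
  first=1(y) contributes 6
|[w]| = 21

21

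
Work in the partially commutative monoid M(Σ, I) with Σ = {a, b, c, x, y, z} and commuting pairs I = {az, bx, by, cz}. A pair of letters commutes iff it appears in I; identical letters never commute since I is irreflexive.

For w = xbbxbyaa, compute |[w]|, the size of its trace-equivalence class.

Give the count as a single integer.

20

#0=x has no predecessor
#1=b has no predecessor
#2=b depends on [1:b]
#3=x depends on [0:x]
#4=b depends on [2:b]
#5=y depends on [3:x]
#6=a depends on [4:b, 5:y]
#7=a depends on [6:a]
sources: [0:x, 1:b]
N(rest) = Σ N(rest − s) over sources s of rest; N(one piece) = 1:
  size 1 → [7]=1
  size 2 → [6,7]=1
  size 3 → [4,6,7]=1  [5,6,7]=1
  size 4 → [2,4,6,7]=1  [3,5,6,7]=1  [4,5,6,7]=2
  size 5 → [0,3,5,6,7]=1  [1,2,4,6,7]=1  [2,4,5,6,7]=3  [3,4,5,6,7]=3
  size 6 → [0,3,4,5,6,7]=4  [1,2,4,5,6,7]=4  [2,3,4,5,6,7]=6
  first=0(x) contributes 10
  first=1(b) contributes 10
|[w]| = 20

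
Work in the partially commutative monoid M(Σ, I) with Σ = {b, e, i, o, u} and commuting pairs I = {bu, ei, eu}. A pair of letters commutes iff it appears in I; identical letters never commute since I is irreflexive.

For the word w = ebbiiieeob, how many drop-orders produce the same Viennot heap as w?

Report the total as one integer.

10

piece 0:e — minimal
piece 1:b rests on {0:e}
piece 2:b rests on {1:b}
piece 3:i rests on {2:b}
piece 4:i rests on {3:i}
piece 5:i rests on {4:i}
piece 6:e rests on {2:b}
piece 7:e rests on {6:e}
piece 8:o rests on {5:i, 7:e}
piece 9:b rests on {8:o}
minimal pieces: {0:e}
ways to finish when only these pieces remain (= sum over removing one remaining piece with nothing left below it):
  1 left: {9}→1
  2 left: {8,9}→1
  3 left: {5,8,9}→1  {7,8,9}→1
  4 left: {4,5,8,9}→1  {5,7,8,9}→2  {6,7,8,9}→1
  5 left: {3,4,5,8,9}→1  {4,5,7,8,9}→3  {5,6,7,8,9}→3
  6 left: {3,4,5,7,8,9}→4  {4,5,6,7,8,9}→6
  7 left: {3,4,5,6,7,8,9}→10
  8 left: {2,3,4,5,6,7,8,9}→10
  placing 0:e first → 10 extensions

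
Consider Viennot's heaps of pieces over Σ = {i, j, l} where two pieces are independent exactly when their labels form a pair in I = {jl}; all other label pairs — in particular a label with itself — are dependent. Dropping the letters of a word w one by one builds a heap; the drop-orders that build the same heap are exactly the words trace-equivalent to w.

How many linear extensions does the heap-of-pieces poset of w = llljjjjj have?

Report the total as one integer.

piece 0:l — minimal
piece 1:l rests on {0:l}
piece 2:l rests on {1:l}
piece 3:j — minimal
piece 4:j rests on {3:j}
piece 5:j rests on {4:j}
piece 6:j rests on {5:j}
piece 7:j rests on {6:j}
minimal pieces: {0:l, 3:j}
ways to finish when only these pieces remain (= sum over removing one remaining piece with nothing left below it):
  1 left: {2}→1  {7}→1
  2 left: {1,2}→1  {2,7}→2  {6,7}→1
  3 left: {0,1,2}→1  {1,2,7}→3  {2,6,7}→3  {5,6,7}→1
  4 left: {0,1,2,7}→4  {1,2,6,7}→6  {2,5,6,7}→4  {4,5,6,7}→1
  5 left: {0,1,2,6,7}→10  {1,2,5,6,7}→10  {2,4,5,6,7}→5  {3,4,5,6,7}→1
  6 left: {0,1,2,5,6,7}→20  {1,2,4,5,6,7}→15  {2,3,4,5,6,7}→6
  placing 0:l first → 21 extensions
  placing 3:j first → 35 extensions
total linear extensions = 56

56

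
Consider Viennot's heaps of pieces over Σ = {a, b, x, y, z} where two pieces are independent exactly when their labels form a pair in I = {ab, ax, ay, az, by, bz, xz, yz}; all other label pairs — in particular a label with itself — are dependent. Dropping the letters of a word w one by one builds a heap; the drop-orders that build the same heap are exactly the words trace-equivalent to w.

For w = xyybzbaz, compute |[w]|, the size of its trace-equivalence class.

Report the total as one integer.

1008

#0=x has no predecessor
#1=y depends on [0:x]
#2=y depends on [1:y]
#3=b depends on [0:x]
#4=z has no predecessor
#5=b depends on [3:b]
#6=a has no predecessor
#7=z depends on [4:z]
sources: [0:x, 4:z, 6:a]
N(rest) = Σ N(rest − s) over sources s of rest; N(one piece) = 1:
  size 1 → [2]=1  [5]=1  [6]=1  [7]=1
  size 2 → [1,2]=1  [2,5]=2  [2,6]=2  [2,7]=2  [3,5]=1  [4,7]=1  [5,6]=2  [5,7]=2  [6,7]=2
  size 3 → [1,2,5]=3  [1,2,6]=3  [1,2,7]=3  [2,3,5]=3  [2,4,7]=3  [2,5,6]=6  [2,5,7]=6  [2,6,7]=6  [3,5,6]=3  [3,5,7]=3  [4,5,7]=3  [4,6,7]=3  [5,6,7]=6
  size 4 → [1,2,3,5]=6  [1,2,4,7]=6  [1,2,5,6]=12  [1,2,5,7]=12  [1,2,6,7]=12  [2,3,5,6]=12  [2,3,5,7]=12  [2,4,5,7]=12  [2,4,6,7]=12  [2,5,6,7]=24  [3,4,5,7]=6  [3,5,6,7]=12  [4,5,6,7]=12
  size 5 → [0,1,2,3,5]=6  [1,2,3,5,6]=30  [1,2,3,5,7]=30  [1,2,4,5,7]=30  [1,2,4,6,7]=30  [1,2,5,6,7]=60  [2,3,4,5,7]=30  [2,3,5,6,7]=60  [2,4,5,6,7]=60  [3,4,5,6,7]=30
  size 6 → [0,1,2,3,5,6]=36  [0,1,2,3,5,7]=36  [1,2,3,4,5,7]=90  [1,2,3,5,6,7]=180  [1,2,4,5,6,7]=180  [2,3,4,5,6,7]=180
  first=0(x) contributes 630
  first=4(z) contributes 252
  first=6(a) contributes 126
|[w]| = 1008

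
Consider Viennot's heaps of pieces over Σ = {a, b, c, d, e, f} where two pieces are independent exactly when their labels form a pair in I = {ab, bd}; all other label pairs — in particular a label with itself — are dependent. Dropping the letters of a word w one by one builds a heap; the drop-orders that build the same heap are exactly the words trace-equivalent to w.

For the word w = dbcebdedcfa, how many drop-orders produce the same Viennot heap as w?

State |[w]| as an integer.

4

drop 0:d onto floor
drop 1:b onto floor
drop 2:c onto {0:d, 1:b}
drop 3:e onto {2:c}
drop 4:b onto {3:e}
drop 5:d onto {3:e}
drop 6:e onto {4:b, 5:d}
drop 7:d onto {6:e}
drop 8:c onto {7:d}
drop 9:f onto {8:c}
drop 10:a onto {9:f}
ground layer = {0:d, 1:b}
drop-orders for the pieces not yet dropped (sum over which currently-grounded one goes next):
  1 to go: {10} 1
  2 to go: {9,10} 1
  3 to go: {8,9,10} 1
  4 to go: {7,8,9,10} 1
  5 to go: {6,7,8,9,10} 1
  6 to go: {4,6,7,8,9,10} 1  {5,6,7,8,9,10} 1
  7 to go: {4,5,6,7,8,9,10} 2
  8 to go: {3,4,5,6,7,8,9,10} 2
  9 to go: {2,3,4,5,6,7,8,9,10} 2
  if 0:d drops first: 2 orders
  if 1:b drops first: 2 orders
heap linearizations: 4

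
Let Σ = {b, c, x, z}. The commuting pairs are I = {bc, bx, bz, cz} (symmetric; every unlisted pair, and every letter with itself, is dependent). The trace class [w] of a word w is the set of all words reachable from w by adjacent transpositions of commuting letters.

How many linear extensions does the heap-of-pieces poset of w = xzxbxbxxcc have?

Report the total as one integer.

45

drop 0:x onto floor
drop 1:z onto {0:x}
drop 2:x onto {1:z}
drop 3:b onto floor
drop 4:x onto {2:x}
drop 5:b onto {3:b}
drop 6:x onto {4:x}
drop 7:x onto {6:x}
drop 8:c onto {7:x}
drop 9:c onto {8:c}
ground layer = {0:x, 3:b}
drop-orders for the pieces not yet dropped (sum over which currently-grounded one goes next):
  1 to go: {5} 1  {9} 1
  2 to go: {3,5} 1  {5,9} 2  {8,9} 1
  3 to go: {3,5,9} 3  {5,8,9} 3  {7,8,9} 1
  4 to go: {3,5,8,9} 6  {5,7,8,9} 4  {6,7,8,9} 1
  5 to go: {3,5,7,8,9} 10  {4,6,7,8,9} 1  {5,6,7,8,9} 5
  6 to go: {2,4,6,7,8,9} 1  {3,5,6,7,8,9} 15  {4,5,6,7,8,9} 6
  7 to go: {1,2,4,6,7,8,9} 1  {2,4,5,6,7,8,9} 7  {3,4,5,6,7,8,9} 21
  8 to go: {0,1,2,4,6,7,8,9} 1  {1,2,4,5,6,7,8,9} 8  {2,3,4,5,6,7,8,9} 28
  if 0:x drops first: 36 orders
  if 3:b drops first: 9 orders
heap linearizations: 45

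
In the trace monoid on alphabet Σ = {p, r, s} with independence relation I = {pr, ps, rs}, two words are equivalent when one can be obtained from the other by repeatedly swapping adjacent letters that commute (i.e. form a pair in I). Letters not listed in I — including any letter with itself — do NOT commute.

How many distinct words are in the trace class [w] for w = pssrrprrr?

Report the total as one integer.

756

piece 0:p — minimal
piece 1:s — minimal
piece 2:s rests on {1:s}
piece 3:r — minimal
piece 4:r rests on {3:r}
piece 5:p rests on {0:p}
piece 6:r rests on {4:r}
piece 7:r rests on {6:r}
piece 8:r rests on {7:r}
minimal pieces: {0:p, 1:s, 3:r}
ways to finish when only these pieces remain (= sum over removing one remaining piece with nothing left below it):
  1 left: {2}→1  {5}→1  {8}→1
  2 left: {0,5}→1  {1,2}→1  {2,5}→2  {2,8}→2  {5,8}→2  {7,8}→1
  3 left: {0,2,5}→3  {0,5,8}→3  {1,2,5}→3  {1,2,8}→3  {2,5,8}→6  {2,7,8}→3  {5,7,8}→3  {6,7,8}→1
  4 left: {0,1,2,5}→6  {0,2,5,8}→12  {0,5,7,8}→6  {1,2,5,8}→12  {1,2,7,8}→6  {2,5,7,8}→12  {2,6,7,8}→4  {4,6,7,8}→1  {5,6,7,8}→4
  5 left: {0,1,2,5,8}→30  {0,2,5,7,8}→30  {0,5,6,7,8}→10  {1,2,5,7,8}→30  {1,2,6,7,8}→10  {2,4,6,7,8}→5  {2,5,6,7,8}→20  {3,4,6,7,8}→1  {4,5,6,7,8}→5
  6 left: {0,1,2,5,7,8}→90  {0,2,5,6,7,8}→60  {0,4,5,6,7,8}→15  {1,2,4,6,7,8}→15  {1,2,5,6,7,8}→60  {2,3,4,6,7,8}→6  {2,4,5,6,7,8}→30  {3,4,5,6,7,8}→6
  7 left: {0,1,2,5,6,7,8}→210  {0,2,4,5,6,7,8}→105  {0,3,4,5,6,7,8}→21  {1,2,3,4,6,7,8}→21  {1,2,4,5,6,7,8}→105  {2,3,4,5,6,7,8}→42
  placing 0:p first → 168 extensions
  placing 1:s first → 168 extensions
  placing 3:r first → 420 extensions
total linear extensions = 756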